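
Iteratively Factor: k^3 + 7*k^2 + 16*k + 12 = (k + 2)*(k^2 + 5*k + 6) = (k + 2)*(k + 3)*(k + 2)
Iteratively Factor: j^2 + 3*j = (j)*(j + 3)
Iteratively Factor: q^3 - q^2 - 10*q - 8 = (q - 4)*(q^2 + 3*q + 2) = (q - 4)*(q + 2)*(q + 1)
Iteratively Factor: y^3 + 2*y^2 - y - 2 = (y + 1)*(y^2 + y - 2) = (y - 1)*(y + 1)*(y + 2)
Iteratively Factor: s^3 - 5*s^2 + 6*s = (s - 3)*(s^2 - 2*s) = s*(s - 3)*(s - 2)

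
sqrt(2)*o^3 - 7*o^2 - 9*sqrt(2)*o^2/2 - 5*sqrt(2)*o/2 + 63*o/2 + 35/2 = (o - 5)*(o - 7*sqrt(2)/2)*(sqrt(2)*o + sqrt(2)/2)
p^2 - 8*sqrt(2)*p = p*(p - 8*sqrt(2))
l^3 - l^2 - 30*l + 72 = (l - 4)*(l - 3)*(l + 6)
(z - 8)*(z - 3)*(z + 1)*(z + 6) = z^4 - 4*z^3 - 47*z^2 + 102*z + 144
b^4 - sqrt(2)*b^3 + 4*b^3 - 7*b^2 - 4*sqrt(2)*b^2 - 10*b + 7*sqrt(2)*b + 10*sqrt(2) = (b - 2)*(b + 1)*(b + 5)*(b - sqrt(2))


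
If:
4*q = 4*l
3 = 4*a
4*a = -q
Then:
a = 3/4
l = -3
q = -3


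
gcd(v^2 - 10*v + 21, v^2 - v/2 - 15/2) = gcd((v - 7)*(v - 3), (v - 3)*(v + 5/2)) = v - 3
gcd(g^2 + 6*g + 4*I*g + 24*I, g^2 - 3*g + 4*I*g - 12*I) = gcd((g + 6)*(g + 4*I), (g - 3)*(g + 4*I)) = g + 4*I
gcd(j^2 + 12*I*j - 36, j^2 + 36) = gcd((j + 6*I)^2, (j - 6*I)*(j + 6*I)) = j + 6*I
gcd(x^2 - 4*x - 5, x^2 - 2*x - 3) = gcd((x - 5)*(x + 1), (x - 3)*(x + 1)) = x + 1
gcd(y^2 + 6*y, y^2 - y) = y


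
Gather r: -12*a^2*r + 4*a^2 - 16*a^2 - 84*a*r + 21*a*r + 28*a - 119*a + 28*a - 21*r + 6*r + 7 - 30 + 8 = -12*a^2 - 63*a + r*(-12*a^2 - 63*a - 15) - 15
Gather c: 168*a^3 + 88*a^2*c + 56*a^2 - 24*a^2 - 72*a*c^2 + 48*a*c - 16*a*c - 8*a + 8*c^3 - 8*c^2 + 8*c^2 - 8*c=168*a^3 + 32*a^2 - 72*a*c^2 - 8*a + 8*c^3 + c*(88*a^2 + 32*a - 8)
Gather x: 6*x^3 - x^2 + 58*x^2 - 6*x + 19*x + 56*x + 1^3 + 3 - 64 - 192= 6*x^3 + 57*x^2 + 69*x - 252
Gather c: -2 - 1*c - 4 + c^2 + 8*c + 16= c^2 + 7*c + 10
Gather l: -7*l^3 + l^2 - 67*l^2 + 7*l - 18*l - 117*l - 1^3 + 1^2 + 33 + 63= -7*l^3 - 66*l^2 - 128*l + 96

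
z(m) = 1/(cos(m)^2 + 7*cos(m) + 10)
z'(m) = (2*sin(m)*cos(m) + 7*sin(m))/(cos(m)^2 + 7*cos(m) + 10)^2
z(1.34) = 0.09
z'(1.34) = 0.05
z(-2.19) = 0.16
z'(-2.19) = -0.12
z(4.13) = 0.15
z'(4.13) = -0.12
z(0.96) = 0.07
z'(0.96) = 0.03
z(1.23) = 0.08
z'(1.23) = 0.05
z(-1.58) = 0.10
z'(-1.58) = -0.07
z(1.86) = 0.12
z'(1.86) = 0.09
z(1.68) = 0.11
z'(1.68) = 0.08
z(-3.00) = 0.25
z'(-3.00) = -0.04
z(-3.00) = 0.25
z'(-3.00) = -0.04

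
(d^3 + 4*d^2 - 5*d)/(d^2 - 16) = d*(d^2 + 4*d - 5)/(d^2 - 16)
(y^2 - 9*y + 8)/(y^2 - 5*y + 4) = (y - 8)/(y - 4)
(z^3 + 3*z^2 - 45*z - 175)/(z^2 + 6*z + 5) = (z^2 - 2*z - 35)/(z + 1)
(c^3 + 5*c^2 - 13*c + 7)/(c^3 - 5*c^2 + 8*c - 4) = (c^2 + 6*c - 7)/(c^2 - 4*c + 4)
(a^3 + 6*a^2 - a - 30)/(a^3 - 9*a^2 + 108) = (a^2 + 3*a - 10)/(a^2 - 12*a + 36)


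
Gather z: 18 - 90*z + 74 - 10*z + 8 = 100 - 100*z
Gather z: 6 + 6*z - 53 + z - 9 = 7*z - 56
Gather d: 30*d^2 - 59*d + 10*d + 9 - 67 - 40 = 30*d^2 - 49*d - 98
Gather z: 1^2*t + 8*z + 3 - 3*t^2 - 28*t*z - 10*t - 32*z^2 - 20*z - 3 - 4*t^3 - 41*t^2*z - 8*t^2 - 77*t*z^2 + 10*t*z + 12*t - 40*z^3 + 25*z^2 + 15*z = -4*t^3 - 11*t^2 + 3*t - 40*z^3 + z^2*(-77*t - 7) + z*(-41*t^2 - 18*t + 3)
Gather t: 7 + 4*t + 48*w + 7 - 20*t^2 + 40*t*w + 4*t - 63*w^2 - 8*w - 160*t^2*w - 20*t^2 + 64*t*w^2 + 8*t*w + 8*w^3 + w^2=t^2*(-160*w - 40) + t*(64*w^2 + 48*w + 8) + 8*w^3 - 62*w^2 + 40*w + 14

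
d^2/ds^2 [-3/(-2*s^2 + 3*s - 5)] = 6*(-4*s^2 + 6*s + (4*s - 3)^2 - 10)/(2*s^2 - 3*s + 5)^3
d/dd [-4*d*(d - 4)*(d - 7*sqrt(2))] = -12*d^2 + 32*d + 56*sqrt(2)*d - 112*sqrt(2)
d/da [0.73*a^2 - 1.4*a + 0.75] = 1.46*a - 1.4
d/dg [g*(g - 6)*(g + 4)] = 3*g^2 - 4*g - 24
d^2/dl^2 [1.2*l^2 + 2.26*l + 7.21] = 2.40000000000000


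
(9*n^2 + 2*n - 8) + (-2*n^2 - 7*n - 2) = 7*n^2 - 5*n - 10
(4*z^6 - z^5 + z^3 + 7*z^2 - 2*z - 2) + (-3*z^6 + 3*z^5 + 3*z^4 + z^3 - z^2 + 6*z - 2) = z^6 + 2*z^5 + 3*z^4 + 2*z^3 + 6*z^2 + 4*z - 4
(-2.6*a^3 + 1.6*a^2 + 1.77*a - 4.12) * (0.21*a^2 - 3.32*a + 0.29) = -0.546*a^5 + 8.968*a^4 - 5.6943*a^3 - 6.2776*a^2 + 14.1917*a - 1.1948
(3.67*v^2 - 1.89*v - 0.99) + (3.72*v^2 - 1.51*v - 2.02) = 7.39*v^2 - 3.4*v - 3.01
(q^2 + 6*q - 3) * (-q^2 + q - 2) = -q^4 - 5*q^3 + 7*q^2 - 15*q + 6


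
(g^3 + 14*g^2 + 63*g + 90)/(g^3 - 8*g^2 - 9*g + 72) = (g^2 + 11*g + 30)/(g^2 - 11*g + 24)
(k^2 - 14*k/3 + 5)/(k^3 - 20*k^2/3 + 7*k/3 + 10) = (k - 3)/(k^2 - 5*k - 6)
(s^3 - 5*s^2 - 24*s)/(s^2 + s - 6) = s*(s - 8)/(s - 2)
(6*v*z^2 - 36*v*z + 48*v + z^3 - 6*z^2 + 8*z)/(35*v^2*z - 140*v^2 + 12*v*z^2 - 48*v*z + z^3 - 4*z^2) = (6*v*z - 12*v + z^2 - 2*z)/(35*v^2 + 12*v*z + z^2)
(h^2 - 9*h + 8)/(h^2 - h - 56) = (h - 1)/(h + 7)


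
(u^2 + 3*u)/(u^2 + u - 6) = u/(u - 2)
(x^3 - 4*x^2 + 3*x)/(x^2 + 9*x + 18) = x*(x^2 - 4*x + 3)/(x^2 + 9*x + 18)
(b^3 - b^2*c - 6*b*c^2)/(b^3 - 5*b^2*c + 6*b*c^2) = (b + 2*c)/(b - 2*c)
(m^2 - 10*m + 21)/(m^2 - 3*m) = (m - 7)/m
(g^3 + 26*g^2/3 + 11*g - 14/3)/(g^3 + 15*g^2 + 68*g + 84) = (g - 1/3)/(g + 6)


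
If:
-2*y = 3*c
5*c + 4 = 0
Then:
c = -4/5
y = 6/5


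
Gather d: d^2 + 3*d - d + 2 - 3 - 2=d^2 + 2*d - 3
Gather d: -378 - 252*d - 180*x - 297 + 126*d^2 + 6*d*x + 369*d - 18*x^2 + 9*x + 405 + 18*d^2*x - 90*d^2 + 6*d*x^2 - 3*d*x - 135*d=d^2*(18*x + 36) + d*(6*x^2 + 3*x - 18) - 18*x^2 - 171*x - 270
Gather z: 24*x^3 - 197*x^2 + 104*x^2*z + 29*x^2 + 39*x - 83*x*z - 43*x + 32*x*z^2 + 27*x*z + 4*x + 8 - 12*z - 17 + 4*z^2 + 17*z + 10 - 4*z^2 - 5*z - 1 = 24*x^3 - 168*x^2 + 32*x*z^2 + z*(104*x^2 - 56*x)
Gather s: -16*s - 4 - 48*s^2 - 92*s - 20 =-48*s^2 - 108*s - 24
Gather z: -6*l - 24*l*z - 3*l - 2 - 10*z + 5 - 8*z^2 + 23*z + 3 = -9*l - 8*z^2 + z*(13 - 24*l) + 6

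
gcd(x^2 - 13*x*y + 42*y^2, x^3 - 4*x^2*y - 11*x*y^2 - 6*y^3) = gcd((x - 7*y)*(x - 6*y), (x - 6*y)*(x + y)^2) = x - 6*y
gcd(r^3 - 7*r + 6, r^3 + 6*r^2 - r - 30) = r^2 + r - 6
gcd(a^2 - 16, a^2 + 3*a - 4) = a + 4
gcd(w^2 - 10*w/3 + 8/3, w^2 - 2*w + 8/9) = w - 4/3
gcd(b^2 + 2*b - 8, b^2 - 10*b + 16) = b - 2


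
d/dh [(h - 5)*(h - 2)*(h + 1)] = 3*h^2 - 12*h + 3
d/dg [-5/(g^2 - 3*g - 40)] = 5*(2*g - 3)/(-g^2 + 3*g + 40)^2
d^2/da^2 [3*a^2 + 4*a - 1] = 6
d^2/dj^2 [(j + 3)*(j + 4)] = 2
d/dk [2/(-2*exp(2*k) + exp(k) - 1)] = (8*exp(k) - 2)*exp(k)/(2*exp(2*k) - exp(k) + 1)^2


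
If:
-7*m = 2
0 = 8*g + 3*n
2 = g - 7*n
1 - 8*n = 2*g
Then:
No Solution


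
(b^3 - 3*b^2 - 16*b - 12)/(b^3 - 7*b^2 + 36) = (b + 1)/(b - 3)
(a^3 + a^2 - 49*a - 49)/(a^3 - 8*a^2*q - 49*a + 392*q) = (-a - 1)/(-a + 8*q)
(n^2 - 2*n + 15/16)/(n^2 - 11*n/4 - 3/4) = (-16*n^2 + 32*n - 15)/(4*(-4*n^2 + 11*n + 3))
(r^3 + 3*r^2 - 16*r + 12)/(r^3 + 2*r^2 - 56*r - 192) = (r^2 - 3*r + 2)/(r^2 - 4*r - 32)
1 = 1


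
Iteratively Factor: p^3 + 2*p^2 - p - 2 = (p - 1)*(p^2 + 3*p + 2) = (p - 1)*(p + 2)*(p + 1)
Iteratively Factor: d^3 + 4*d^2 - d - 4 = (d + 1)*(d^2 + 3*d - 4) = (d - 1)*(d + 1)*(d + 4)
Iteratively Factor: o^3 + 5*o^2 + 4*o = (o + 1)*(o^2 + 4*o) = (o + 1)*(o + 4)*(o)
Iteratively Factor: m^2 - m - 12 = (m - 4)*(m + 3)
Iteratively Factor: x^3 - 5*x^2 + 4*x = (x - 4)*(x^2 - x) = x*(x - 4)*(x - 1)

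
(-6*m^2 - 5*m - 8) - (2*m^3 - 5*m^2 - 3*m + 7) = -2*m^3 - m^2 - 2*m - 15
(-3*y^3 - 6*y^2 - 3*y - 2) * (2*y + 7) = -6*y^4 - 33*y^3 - 48*y^2 - 25*y - 14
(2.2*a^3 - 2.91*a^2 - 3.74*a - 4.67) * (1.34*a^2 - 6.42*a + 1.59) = 2.948*a^5 - 18.0234*a^4 + 17.1686*a^3 + 13.1261*a^2 + 24.0348*a - 7.4253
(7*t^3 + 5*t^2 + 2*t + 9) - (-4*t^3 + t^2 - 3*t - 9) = 11*t^3 + 4*t^2 + 5*t + 18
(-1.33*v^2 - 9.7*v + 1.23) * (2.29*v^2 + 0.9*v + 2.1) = -3.0457*v^4 - 23.41*v^3 - 8.7063*v^2 - 19.263*v + 2.583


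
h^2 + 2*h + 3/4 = (h + 1/2)*(h + 3/2)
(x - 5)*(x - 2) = x^2 - 7*x + 10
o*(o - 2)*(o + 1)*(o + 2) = o^4 + o^3 - 4*o^2 - 4*o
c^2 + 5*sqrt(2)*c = c*(c + 5*sqrt(2))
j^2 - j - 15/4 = (j - 5/2)*(j + 3/2)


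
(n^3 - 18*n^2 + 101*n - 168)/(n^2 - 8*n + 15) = (n^2 - 15*n + 56)/(n - 5)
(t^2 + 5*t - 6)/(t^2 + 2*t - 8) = (t^2 + 5*t - 6)/(t^2 + 2*t - 8)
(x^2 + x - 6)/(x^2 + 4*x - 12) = (x + 3)/(x + 6)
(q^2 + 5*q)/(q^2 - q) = (q + 5)/(q - 1)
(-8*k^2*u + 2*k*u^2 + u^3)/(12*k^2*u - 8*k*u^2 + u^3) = (4*k + u)/(-6*k + u)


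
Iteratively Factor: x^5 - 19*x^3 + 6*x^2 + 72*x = (x + 2)*(x^4 - 2*x^3 - 15*x^2 + 36*x) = (x - 3)*(x + 2)*(x^3 + x^2 - 12*x) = (x - 3)^2*(x + 2)*(x^2 + 4*x) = (x - 3)^2*(x + 2)*(x + 4)*(x)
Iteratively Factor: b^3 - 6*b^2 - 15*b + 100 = (b - 5)*(b^2 - b - 20) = (b - 5)^2*(b + 4)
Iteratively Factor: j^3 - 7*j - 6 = (j + 1)*(j^2 - j - 6) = (j - 3)*(j + 1)*(j + 2)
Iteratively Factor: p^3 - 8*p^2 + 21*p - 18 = (p - 2)*(p^2 - 6*p + 9) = (p - 3)*(p - 2)*(p - 3)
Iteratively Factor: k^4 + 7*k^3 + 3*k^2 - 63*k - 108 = (k + 3)*(k^3 + 4*k^2 - 9*k - 36) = (k + 3)*(k + 4)*(k^2 - 9) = (k + 3)^2*(k + 4)*(k - 3)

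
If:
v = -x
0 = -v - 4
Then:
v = -4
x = 4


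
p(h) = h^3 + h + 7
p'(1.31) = 6.15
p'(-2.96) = 27.28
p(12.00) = 1747.00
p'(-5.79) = 101.57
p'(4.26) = 55.44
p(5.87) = 215.13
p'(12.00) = 433.00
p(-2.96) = -21.89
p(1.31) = 10.56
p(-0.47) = 6.43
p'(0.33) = 1.33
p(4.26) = 88.57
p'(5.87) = 104.37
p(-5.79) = -192.89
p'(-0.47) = 1.66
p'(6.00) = 109.00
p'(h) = 3*h^2 + 1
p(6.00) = 229.00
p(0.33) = 7.37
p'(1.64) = 9.07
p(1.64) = 13.05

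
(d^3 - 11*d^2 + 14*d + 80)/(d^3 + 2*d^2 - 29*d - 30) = (d^2 - 6*d - 16)/(d^2 + 7*d + 6)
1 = 1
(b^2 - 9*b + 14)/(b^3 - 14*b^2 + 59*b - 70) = 1/(b - 5)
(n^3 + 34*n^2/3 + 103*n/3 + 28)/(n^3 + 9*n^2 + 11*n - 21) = (n + 4/3)/(n - 1)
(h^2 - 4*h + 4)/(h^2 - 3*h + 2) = (h - 2)/(h - 1)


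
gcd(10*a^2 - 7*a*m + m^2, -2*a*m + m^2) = 2*a - m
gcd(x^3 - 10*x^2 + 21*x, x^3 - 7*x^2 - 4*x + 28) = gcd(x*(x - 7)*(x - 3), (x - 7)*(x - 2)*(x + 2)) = x - 7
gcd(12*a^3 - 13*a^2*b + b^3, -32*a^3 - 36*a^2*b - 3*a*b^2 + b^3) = 4*a + b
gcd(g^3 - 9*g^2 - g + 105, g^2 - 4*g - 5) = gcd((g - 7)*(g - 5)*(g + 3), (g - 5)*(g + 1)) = g - 5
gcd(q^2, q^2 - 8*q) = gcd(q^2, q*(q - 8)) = q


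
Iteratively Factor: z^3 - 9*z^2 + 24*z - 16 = (z - 4)*(z^2 - 5*z + 4) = (z - 4)^2*(z - 1)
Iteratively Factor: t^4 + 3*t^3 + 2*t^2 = (t + 1)*(t^3 + 2*t^2) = t*(t + 1)*(t^2 + 2*t) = t^2*(t + 1)*(t + 2)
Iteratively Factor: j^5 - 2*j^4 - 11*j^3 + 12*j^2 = (j)*(j^4 - 2*j^3 - 11*j^2 + 12*j) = j*(j - 4)*(j^3 + 2*j^2 - 3*j) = j*(j - 4)*(j + 3)*(j^2 - j) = j*(j - 4)*(j - 1)*(j + 3)*(j)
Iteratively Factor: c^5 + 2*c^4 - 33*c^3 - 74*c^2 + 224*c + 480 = (c + 2)*(c^4 - 33*c^2 - 8*c + 240) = (c - 5)*(c + 2)*(c^3 + 5*c^2 - 8*c - 48) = (c - 5)*(c - 3)*(c + 2)*(c^2 + 8*c + 16) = (c - 5)*(c - 3)*(c + 2)*(c + 4)*(c + 4)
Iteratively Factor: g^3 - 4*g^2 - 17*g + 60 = (g + 4)*(g^2 - 8*g + 15) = (g - 3)*(g + 4)*(g - 5)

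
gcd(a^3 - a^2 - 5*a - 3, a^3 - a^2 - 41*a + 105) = a - 3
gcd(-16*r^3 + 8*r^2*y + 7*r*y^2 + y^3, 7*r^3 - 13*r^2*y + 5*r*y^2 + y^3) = -r + y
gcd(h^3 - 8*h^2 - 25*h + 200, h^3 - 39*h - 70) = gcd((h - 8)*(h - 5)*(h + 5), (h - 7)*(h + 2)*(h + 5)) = h + 5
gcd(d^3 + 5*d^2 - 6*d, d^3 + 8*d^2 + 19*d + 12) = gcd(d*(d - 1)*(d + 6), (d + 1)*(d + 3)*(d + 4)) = 1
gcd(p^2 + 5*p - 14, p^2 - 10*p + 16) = p - 2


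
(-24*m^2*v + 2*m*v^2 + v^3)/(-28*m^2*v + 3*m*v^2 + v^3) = (6*m + v)/(7*m + v)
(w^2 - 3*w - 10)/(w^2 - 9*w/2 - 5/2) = 2*(w + 2)/(2*w + 1)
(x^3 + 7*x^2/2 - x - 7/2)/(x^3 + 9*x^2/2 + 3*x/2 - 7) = (x + 1)/(x + 2)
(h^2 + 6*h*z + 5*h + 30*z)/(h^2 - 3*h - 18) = (h^2 + 6*h*z + 5*h + 30*z)/(h^2 - 3*h - 18)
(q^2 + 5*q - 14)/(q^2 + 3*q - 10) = (q + 7)/(q + 5)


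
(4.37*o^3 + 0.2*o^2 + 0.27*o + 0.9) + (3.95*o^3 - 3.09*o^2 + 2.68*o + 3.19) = 8.32*o^3 - 2.89*o^2 + 2.95*o + 4.09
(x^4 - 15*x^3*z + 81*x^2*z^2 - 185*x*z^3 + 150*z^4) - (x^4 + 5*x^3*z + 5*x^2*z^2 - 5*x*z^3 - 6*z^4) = -20*x^3*z + 76*x^2*z^2 - 180*x*z^3 + 156*z^4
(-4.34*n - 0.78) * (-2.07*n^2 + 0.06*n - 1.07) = 8.9838*n^3 + 1.3542*n^2 + 4.597*n + 0.8346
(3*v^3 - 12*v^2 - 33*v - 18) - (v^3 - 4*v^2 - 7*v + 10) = 2*v^3 - 8*v^2 - 26*v - 28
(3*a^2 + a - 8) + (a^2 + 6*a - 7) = 4*a^2 + 7*a - 15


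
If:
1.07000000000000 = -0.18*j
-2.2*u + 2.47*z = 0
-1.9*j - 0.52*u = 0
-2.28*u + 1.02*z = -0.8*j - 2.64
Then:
No Solution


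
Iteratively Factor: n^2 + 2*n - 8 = (n + 4)*(n - 2)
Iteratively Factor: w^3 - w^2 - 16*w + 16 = (w + 4)*(w^2 - 5*w + 4) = (w - 1)*(w + 4)*(w - 4)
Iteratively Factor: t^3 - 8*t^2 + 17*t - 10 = (t - 5)*(t^2 - 3*t + 2) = (t - 5)*(t - 1)*(t - 2)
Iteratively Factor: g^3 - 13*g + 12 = (g - 1)*(g^2 + g - 12) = (g - 1)*(g + 4)*(g - 3)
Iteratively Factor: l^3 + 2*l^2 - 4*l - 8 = (l + 2)*(l^2 - 4) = (l - 2)*(l + 2)*(l + 2)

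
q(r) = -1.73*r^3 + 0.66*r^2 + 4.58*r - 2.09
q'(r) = -5.19*r^2 + 1.32*r + 4.58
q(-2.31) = 12.18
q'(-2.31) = -26.16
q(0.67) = 0.75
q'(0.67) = 3.13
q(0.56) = 0.38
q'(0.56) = 3.69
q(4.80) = -156.22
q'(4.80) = -108.66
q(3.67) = -61.91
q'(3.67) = -60.48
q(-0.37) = -3.61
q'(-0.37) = 3.38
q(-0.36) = -3.57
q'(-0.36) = 3.43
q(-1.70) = 0.53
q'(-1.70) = -12.66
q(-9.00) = 1271.32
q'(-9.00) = -427.69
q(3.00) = -29.12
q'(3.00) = -38.17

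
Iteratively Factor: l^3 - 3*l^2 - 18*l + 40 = (l - 5)*(l^2 + 2*l - 8) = (l - 5)*(l - 2)*(l + 4)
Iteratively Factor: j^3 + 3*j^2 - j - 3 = (j + 3)*(j^2 - 1) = (j - 1)*(j + 3)*(j + 1)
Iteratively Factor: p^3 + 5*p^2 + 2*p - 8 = (p + 4)*(p^2 + p - 2) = (p + 2)*(p + 4)*(p - 1)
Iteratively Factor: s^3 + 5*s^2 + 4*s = (s)*(s^2 + 5*s + 4) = s*(s + 1)*(s + 4)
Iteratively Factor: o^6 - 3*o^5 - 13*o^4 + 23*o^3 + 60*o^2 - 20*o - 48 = (o - 4)*(o^5 + o^4 - 9*o^3 - 13*o^2 + 8*o + 12) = (o - 4)*(o + 1)*(o^4 - 9*o^2 - 4*o + 12) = (o - 4)*(o - 1)*(o + 1)*(o^3 + o^2 - 8*o - 12) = (o - 4)*(o - 3)*(o - 1)*(o + 1)*(o^2 + 4*o + 4) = (o - 4)*(o - 3)*(o - 1)*(o + 1)*(o + 2)*(o + 2)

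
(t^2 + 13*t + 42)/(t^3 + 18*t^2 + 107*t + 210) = 1/(t + 5)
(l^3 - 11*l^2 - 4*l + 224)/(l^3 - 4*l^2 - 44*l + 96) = (l^2 - 3*l - 28)/(l^2 + 4*l - 12)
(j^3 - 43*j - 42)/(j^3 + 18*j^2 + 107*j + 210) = (j^2 - 6*j - 7)/(j^2 + 12*j + 35)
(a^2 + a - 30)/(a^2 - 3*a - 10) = (a + 6)/(a + 2)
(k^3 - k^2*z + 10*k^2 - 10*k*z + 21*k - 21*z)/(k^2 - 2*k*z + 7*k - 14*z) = (-k^2 + k*z - 3*k + 3*z)/(-k + 2*z)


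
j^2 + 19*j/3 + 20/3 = (j + 4/3)*(j + 5)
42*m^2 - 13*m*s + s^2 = (-7*m + s)*(-6*m + s)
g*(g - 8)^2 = g^3 - 16*g^2 + 64*g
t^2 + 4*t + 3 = (t + 1)*(t + 3)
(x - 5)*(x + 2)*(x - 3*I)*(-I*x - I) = -I*x^4 - 3*x^3 + 2*I*x^3 + 6*x^2 + 13*I*x^2 + 39*x + 10*I*x + 30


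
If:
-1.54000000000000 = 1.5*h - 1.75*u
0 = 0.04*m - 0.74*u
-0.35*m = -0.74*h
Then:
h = -1.18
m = -2.50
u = -0.14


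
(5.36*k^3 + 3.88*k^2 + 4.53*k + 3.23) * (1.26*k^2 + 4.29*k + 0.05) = 6.7536*k^5 + 27.8832*k^4 + 22.621*k^3 + 23.6975*k^2 + 14.0832*k + 0.1615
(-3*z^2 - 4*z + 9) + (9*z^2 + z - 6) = 6*z^2 - 3*z + 3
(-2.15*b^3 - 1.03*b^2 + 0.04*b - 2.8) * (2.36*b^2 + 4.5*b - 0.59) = -5.074*b^5 - 12.1058*b^4 - 3.2721*b^3 - 5.8203*b^2 - 12.6236*b + 1.652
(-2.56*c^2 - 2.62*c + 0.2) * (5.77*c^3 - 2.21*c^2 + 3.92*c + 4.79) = -14.7712*c^5 - 9.4598*c^4 - 3.091*c^3 - 22.9748*c^2 - 11.7658*c + 0.958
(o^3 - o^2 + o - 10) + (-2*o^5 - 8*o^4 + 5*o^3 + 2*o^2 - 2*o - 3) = -2*o^5 - 8*o^4 + 6*o^3 + o^2 - o - 13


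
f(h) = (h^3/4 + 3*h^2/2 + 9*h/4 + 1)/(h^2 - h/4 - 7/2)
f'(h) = (1/4 - 2*h)*(h^3/4 + 3*h^2/2 + 9*h/4 + 1)/(h^2 - h/4 - 7/2)^2 + (3*h^2/4 + 3*h + 9/4)/(h^2 - h/4 - 7/2)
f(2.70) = 7.36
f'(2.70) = -7.09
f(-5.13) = -0.20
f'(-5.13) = 0.19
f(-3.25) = 0.12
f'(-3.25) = 0.16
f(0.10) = -0.35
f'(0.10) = -0.72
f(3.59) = 4.71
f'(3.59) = -1.17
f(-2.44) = 0.26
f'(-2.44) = 0.24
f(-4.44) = -0.08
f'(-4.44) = 0.17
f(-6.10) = -0.39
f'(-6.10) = 0.20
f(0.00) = -0.29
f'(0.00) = -0.62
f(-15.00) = -2.39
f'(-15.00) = 0.24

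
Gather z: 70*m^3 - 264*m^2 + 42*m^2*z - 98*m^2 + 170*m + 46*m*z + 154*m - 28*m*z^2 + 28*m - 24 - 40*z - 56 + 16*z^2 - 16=70*m^3 - 362*m^2 + 352*m + z^2*(16 - 28*m) + z*(42*m^2 + 46*m - 40) - 96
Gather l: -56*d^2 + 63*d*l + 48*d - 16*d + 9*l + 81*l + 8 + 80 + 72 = -56*d^2 + 32*d + l*(63*d + 90) + 160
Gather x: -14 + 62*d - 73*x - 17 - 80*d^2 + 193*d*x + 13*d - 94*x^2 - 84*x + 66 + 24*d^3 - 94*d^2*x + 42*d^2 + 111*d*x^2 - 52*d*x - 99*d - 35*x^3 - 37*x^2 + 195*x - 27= 24*d^3 - 38*d^2 - 24*d - 35*x^3 + x^2*(111*d - 131) + x*(-94*d^2 + 141*d + 38) + 8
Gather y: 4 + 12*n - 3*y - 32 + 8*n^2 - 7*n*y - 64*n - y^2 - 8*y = 8*n^2 - 52*n - y^2 + y*(-7*n - 11) - 28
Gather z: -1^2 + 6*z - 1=6*z - 2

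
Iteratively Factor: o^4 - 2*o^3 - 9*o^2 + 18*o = (o - 2)*(o^3 - 9*o) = o*(o - 2)*(o^2 - 9) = o*(o - 2)*(o + 3)*(o - 3)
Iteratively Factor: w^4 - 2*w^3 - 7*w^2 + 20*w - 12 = (w - 1)*(w^3 - w^2 - 8*w + 12) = (w - 1)*(w + 3)*(w^2 - 4*w + 4) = (w - 2)*(w - 1)*(w + 3)*(w - 2)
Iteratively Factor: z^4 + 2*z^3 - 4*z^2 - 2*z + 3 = (z - 1)*(z^3 + 3*z^2 - z - 3) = (z - 1)*(z + 1)*(z^2 + 2*z - 3) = (z - 1)*(z + 1)*(z + 3)*(z - 1)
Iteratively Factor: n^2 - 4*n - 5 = (n + 1)*(n - 5)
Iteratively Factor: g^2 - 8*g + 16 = (g - 4)*(g - 4)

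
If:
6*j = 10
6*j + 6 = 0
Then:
No Solution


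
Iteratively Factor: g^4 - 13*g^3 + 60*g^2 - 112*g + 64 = (g - 1)*(g^3 - 12*g^2 + 48*g - 64) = (g - 4)*(g - 1)*(g^2 - 8*g + 16) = (g - 4)^2*(g - 1)*(g - 4)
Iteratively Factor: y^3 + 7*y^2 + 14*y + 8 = (y + 1)*(y^2 + 6*y + 8) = (y + 1)*(y + 2)*(y + 4)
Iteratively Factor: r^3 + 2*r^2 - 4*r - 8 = (r + 2)*(r^2 - 4) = (r - 2)*(r + 2)*(r + 2)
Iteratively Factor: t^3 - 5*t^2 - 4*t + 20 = (t - 2)*(t^2 - 3*t - 10) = (t - 5)*(t - 2)*(t + 2)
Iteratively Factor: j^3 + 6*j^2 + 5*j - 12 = (j - 1)*(j^2 + 7*j + 12) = (j - 1)*(j + 4)*(j + 3)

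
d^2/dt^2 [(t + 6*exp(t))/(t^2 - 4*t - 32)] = 2*(-4*(t - 2)^2*(t + 6*exp(t)) + (-t - 2*(t - 2)*(6*exp(t) + 1) - 6*exp(t))*(-t^2 + 4*t + 32) - 3*(-t^2 + 4*t + 32)^2*exp(t))/(-t^2 + 4*t + 32)^3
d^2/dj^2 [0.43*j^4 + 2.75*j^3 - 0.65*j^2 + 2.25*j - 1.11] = 5.16*j^2 + 16.5*j - 1.3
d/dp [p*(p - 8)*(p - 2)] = 3*p^2 - 20*p + 16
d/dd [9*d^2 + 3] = 18*d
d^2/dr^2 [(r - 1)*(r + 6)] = 2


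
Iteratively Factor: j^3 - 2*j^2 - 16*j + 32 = (j - 4)*(j^2 + 2*j - 8) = (j - 4)*(j - 2)*(j + 4)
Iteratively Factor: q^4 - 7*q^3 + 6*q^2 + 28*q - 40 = (q + 2)*(q^3 - 9*q^2 + 24*q - 20) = (q - 5)*(q + 2)*(q^2 - 4*q + 4) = (q - 5)*(q - 2)*(q + 2)*(q - 2)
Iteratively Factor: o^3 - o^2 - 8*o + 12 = (o + 3)*(o^2 - 4*o + 4) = (o - 2)*(o + 3)*(o - 2)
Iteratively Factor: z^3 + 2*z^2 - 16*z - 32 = (z + 2)*(z^2 - 16) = (z + 2)*(z + 4)*(z - 4)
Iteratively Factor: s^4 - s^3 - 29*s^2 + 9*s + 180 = (s + 4)*(s^3 - 5*s^2 - 9*s + 45) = (s - 3)*(s + 4)*(s^2 - 2*s - 15) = (s - 5)*(s - 3)*(s + 4)*(s + 3)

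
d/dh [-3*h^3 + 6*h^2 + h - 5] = -9*h^2 + 12*h + 1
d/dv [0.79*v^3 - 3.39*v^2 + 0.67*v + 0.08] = 2.37*v^2 - 6.78*v + 0.67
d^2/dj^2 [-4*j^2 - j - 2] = -8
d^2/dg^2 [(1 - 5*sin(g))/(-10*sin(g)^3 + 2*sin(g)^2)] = (cos(2*g) + 2)/sin(g)^4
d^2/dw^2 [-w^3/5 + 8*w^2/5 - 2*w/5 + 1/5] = 16/5 - 6*w/5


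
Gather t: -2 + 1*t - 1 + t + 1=2*t - 2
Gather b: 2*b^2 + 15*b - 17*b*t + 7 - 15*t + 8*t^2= 2*b^2 + b*(15 - 17*t) + 8*t^2 - 15*t + 7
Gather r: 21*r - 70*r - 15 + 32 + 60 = 77 - 49*r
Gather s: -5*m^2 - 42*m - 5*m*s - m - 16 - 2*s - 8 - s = -5*m^2 - 43*m + s*(-5*m - 3) - 24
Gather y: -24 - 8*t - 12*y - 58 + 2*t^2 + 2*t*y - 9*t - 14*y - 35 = 2*t^2 - 17*t + y*(2*t - 26) - 117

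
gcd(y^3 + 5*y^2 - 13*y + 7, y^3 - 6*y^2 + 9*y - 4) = y^2 - 2*y + 1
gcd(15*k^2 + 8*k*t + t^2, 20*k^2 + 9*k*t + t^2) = 5*k + t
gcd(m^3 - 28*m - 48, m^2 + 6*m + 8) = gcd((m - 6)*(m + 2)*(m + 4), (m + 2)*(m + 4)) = m^2 + 6*m + 8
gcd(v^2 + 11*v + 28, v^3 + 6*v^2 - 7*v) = v + 7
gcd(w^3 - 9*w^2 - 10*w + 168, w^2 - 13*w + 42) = w^2 - 13*w + 42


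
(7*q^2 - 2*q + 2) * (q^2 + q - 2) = 7*q^4 + 5*q^3 - 14*q^2 + 6*q - 4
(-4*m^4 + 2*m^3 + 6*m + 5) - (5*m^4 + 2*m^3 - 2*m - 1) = -9*m^4 + 8*m + 6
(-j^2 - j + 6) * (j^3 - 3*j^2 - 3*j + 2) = -j^5 + 2*j^4 + 12*j^3 - 17*j^2 - 20*j + 12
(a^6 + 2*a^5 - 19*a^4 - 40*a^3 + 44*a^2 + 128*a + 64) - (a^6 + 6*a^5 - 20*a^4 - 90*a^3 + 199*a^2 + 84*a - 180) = -4*a^5 + a^4 + 50*a^3 - 155*a^2 + 44*a + 244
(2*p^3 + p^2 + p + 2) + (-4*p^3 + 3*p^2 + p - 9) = -2*p^3 + 4*p^2 + 2*p - 7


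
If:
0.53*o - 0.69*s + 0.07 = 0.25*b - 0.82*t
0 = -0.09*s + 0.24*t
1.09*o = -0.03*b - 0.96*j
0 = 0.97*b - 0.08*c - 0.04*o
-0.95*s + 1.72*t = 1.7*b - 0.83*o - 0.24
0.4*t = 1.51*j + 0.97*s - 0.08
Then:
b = 0.12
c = 1.48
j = -0.00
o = -0.00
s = 0.10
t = 0.04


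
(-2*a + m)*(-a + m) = 2*a^2 - 3*a*m + m^2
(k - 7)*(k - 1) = k^2 - 8*k + 7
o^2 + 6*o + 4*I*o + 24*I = (o + 6)*(o + 4*I)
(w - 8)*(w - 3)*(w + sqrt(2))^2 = w^4 - 11*w^3 + 2*sqrt(2)*w^3 - 22*sqrt(2)*w^2 + 26*w^2 - 22*w + 48*sqrt(2)*w + 48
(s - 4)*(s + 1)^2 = s^3 - 2*s^2 - 7*s - 4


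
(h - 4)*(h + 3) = h^2 - h - 12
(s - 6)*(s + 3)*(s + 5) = s^3 + 2*s^2 - 33*s - 90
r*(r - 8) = r^2 - 8*r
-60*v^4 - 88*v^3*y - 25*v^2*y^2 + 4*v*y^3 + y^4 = (-5*v + y)*(v + y)*(2*v + y)*(6*v + y)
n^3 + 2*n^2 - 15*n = n*(n - 3)*(n + 5)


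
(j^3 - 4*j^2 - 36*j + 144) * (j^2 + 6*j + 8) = j^5 + 2*j^4 - 52*j^3 - 104*j^2 + 576*j + 1152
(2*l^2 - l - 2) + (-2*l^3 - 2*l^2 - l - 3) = -2*l^3 - 2*l - 5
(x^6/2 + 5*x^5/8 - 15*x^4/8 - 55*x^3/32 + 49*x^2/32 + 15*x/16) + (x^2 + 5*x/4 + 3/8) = x^6/2 + 5*x^5/8 - 15*x^4/8 - 55*x^3/32 + 81*x^2/32 + 35*x/16 + 3/8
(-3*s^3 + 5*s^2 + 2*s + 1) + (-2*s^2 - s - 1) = -3*s^3 + 3*s^2 + s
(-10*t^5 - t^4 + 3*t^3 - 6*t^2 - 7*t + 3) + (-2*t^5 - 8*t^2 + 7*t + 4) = -12*t^5 - t^4 + 3*t^3 - 14*t^2 + 7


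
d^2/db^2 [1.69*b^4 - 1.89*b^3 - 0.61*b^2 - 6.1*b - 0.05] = 20.28*b^2 - 11.34*b - 1.22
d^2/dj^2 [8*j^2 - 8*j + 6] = 16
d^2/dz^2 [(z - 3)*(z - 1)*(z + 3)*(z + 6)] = 12*z^2 + 30*z - 30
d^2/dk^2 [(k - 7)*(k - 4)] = 2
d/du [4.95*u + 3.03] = 4.95000000000000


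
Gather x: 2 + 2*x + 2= 2*x + 4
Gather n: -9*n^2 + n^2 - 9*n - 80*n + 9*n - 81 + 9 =-8*n^2 - 80*n - 72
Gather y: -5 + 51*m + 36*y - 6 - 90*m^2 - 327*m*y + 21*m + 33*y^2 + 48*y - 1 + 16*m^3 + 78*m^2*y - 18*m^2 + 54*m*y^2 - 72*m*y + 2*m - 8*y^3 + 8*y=16*m^3 - 108*m^2 + 74*m - 8*y^3 + y^2*(54*m + 33) + y*(78*m^2 - 399*m + 92) - 12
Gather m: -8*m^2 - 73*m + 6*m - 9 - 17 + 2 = -8*m^2 - 67*m - 24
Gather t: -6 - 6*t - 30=-6*t - 36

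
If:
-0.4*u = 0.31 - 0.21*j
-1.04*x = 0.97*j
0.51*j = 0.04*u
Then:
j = -0.06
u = -0.81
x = 0.06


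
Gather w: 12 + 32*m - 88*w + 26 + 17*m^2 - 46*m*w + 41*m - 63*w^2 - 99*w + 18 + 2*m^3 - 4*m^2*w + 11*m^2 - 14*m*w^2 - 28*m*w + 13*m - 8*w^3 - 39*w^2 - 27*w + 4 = 2*m^3 + 28*m^2 + 86*m - 8*w^3 + w^2*(-14*m - 102) + w*(-4*m^2 - 74*m - 214) + 60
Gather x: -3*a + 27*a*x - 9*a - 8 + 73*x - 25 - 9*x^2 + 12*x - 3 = -12*a - 9*x^2 + x*(27*a + 85) - 36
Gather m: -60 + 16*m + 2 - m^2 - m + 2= -m^2 + 15*m - 56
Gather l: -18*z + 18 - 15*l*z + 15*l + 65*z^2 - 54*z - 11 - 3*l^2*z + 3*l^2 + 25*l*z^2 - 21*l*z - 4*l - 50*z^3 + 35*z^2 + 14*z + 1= l^2*(3 - 3*z) + l*(25*z^2 - 36*z + 11) - 50*z^3 + 100*z^2 - 58*z + 8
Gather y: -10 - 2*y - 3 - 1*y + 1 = -3*y - 12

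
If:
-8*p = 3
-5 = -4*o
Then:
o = 5/4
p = -3/8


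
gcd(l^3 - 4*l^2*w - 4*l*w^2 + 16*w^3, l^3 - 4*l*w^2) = -l^2 + 4*w^2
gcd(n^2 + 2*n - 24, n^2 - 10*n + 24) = n - 4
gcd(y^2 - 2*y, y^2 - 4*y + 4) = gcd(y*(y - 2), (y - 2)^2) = y - 2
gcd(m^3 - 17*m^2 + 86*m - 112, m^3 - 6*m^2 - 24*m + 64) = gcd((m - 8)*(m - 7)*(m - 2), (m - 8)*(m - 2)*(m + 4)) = m^2 - 10*m + 16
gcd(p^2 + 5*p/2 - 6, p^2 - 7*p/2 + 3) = p - 3/2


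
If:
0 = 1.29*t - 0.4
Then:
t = 0.31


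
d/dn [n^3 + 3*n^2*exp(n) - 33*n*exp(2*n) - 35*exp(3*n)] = 3*n^2*exp(n) + 3*n^2 - 66*n*exp(2*n) + 6*n*exp(n) - 105*exp(3*n) - 33*exp(2*n)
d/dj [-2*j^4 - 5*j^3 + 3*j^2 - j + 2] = -8*j^3 - 15*j^2 + 6*j - 1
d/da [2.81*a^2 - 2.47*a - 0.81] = 5.62*a - 2.47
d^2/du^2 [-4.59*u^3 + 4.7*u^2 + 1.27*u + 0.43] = 9.4 - 27.54*u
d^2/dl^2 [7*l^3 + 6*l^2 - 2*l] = 42*l + 12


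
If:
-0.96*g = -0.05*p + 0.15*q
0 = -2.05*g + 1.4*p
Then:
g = -0.169150221506242*q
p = -0.247684252919855*q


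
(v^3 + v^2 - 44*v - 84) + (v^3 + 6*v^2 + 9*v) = 2*v^3 + 7*v^2 - 35*v - 84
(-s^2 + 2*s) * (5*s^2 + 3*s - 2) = -5*s^4 + 7*s^3 + 8*s^2 - 4*s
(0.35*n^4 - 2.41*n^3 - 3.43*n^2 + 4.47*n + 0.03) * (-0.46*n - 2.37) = -0.161*n^5 + 0.2791*n^4 + 7.2895*n^3 + 6.0729*n^2 - 10.6077*n - 0.0711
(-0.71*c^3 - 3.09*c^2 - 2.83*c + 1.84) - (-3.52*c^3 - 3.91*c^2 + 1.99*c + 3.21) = 2.81*c^3 + 0.82*c^2 - 4.82*c - 1.37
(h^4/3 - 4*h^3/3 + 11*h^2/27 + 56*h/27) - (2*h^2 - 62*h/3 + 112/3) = h^4/3 - 4*h^3/3 - 43*h^2/27 + 614*h/27 - 112/3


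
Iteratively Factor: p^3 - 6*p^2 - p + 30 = (p - 5)*(p^2 - p - 6) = (p - 5)*(p + 2)*(p - 3)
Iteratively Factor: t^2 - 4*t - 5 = (t + 1)*(t - 5)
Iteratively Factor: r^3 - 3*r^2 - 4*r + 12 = (r + 2)*(r^2 - 5*r + 6) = (r - 2)*(r + 2)*(r - 3)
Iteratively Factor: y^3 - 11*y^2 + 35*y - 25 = (y - 5)*(y^2 - 6*y + 5) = (y - 5)*(y - 1)*(y - 5)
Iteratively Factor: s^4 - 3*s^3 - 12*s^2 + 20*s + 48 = (s + 2)*(s^3 - 5*s^2 - 2*s + 24) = (s - 4)*(s + 2)*(s^2 - s - 6) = (s - 4)*(s - 3)*(s + 2)*(s + 2)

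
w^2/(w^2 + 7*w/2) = 2*w/(2*w + 7)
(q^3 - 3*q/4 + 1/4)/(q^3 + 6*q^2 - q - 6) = (q^2 - q + 1/4)/(q^2 + 5*q - 6)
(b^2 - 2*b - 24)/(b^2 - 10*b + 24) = (b + 4)/(b - 4)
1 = 1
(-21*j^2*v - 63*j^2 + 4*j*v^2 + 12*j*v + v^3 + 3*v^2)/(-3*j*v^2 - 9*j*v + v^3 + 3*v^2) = (7*j + v)/v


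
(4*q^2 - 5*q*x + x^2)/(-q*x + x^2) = (-4*q + x)/x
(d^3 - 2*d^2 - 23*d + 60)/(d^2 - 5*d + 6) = (d^2 + d - 20)/(d - 2)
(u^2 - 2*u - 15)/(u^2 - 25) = (u + 3)/(u + 5)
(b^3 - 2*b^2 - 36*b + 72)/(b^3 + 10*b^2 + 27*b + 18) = (b^2 - 8*b + 12)/(b^2 + 4*b + 3)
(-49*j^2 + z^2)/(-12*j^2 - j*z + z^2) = (49*j^2 - z^2)/(12*j^2 + j*z - z^2)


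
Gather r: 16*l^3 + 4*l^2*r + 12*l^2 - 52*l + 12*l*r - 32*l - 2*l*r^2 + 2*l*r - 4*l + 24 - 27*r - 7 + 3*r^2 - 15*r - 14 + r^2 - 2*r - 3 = 16*l^3 + 12*l^2 - 88*l + r^2*(4 - 2*l) + r*(4*l^2 + 14*l - 44)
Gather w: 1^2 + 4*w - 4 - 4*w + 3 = 0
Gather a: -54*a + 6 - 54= -54*a - 48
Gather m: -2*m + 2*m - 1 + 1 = 0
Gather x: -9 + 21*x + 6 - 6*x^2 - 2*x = -6*x^2 + 19*x - 3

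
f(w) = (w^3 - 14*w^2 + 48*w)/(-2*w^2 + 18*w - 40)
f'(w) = (4*w - 18)*(w^3 - 14*w^2 + 48*w)/(-2*w^2 + 18*w - 40)^2 + (3*w^2 - 28*w + 48)/(-2*w^2 + 18*w - 40) = (-w^4 + 18*w^3 - 138*w^2 + 560*w - 960)/(2*(w^4 - 18*w^3 + 121*w^2 - 360*w + 400))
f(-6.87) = 5.09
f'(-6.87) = -0.58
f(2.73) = -8.16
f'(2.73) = -8.96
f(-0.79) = 0.85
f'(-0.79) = -0.97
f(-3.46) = 2.97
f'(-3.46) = -0.68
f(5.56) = -3.42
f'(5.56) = 16.84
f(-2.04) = 1.94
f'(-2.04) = -0.79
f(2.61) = -7.18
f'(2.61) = -7.47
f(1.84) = -3.45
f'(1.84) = -3.18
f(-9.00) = 6.30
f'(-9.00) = -0.56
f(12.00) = -2.57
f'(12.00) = -0.60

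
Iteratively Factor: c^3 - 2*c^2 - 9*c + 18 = (c - 3)*(c^2 + c - 6) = (c - 3)*(c - 2)*(c + 3)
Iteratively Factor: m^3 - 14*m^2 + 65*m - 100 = (m - 5)*(m^2 - 9*m + 20) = (m - 5)^2*(m - 4)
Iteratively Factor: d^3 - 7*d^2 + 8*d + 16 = (d - 4)*(d^2 - 3*d - 4) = (d - 4)*(d + 1)*(d - 4)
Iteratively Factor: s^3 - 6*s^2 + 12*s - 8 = (s - 2)*(s^2 - 4*s + 4) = (s - 2)^2*(s - 2)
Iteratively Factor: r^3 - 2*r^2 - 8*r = (r)*(r^2 - 2*r - 8) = r*(r + 2)*(r - 4)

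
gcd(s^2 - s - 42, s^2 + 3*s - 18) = s + 6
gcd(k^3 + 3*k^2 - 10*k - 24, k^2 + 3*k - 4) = k + 4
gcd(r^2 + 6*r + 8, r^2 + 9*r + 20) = r + 4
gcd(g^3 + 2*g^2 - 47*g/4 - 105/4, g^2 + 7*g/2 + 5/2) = g + 5/2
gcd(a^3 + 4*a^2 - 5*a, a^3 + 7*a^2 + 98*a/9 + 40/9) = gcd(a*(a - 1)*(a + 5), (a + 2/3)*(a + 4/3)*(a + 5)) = a + 5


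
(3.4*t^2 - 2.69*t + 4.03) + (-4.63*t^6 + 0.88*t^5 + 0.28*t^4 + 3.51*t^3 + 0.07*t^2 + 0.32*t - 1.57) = -4.63*t^6 + 0.88*t^5 + 0.28*t^4 + 3.51*t^3 + 3.47*t^2 - 2.37*t + 2.46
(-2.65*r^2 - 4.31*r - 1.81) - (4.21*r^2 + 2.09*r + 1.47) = -6.86*r^2 - 6.4*r - 3.28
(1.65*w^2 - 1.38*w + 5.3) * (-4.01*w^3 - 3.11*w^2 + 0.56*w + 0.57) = -6.6165*w^5 + 0.402299999999999*w^4 - 16.0372*w^3 - 16.3153*w^2 + 2.1814*w + 3.021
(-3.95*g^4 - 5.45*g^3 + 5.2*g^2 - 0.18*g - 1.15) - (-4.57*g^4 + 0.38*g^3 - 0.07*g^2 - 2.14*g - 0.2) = 0.62*g^4 - 5.83*g^3 + 5.27*g^2 + 1.96*g - 0.95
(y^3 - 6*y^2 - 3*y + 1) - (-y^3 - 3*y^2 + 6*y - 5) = 2*y^3 - 3*y^2 - 9*y + 6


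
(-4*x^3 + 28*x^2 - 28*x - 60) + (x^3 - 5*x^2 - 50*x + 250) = -3*x^3 + 23*x^2 - 78*x + 190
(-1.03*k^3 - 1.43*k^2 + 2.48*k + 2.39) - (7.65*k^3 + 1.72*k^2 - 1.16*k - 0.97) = -8.68*k^3 - 3.15*k^2 + 3.64*k + 3.36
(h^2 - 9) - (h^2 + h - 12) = 3 - h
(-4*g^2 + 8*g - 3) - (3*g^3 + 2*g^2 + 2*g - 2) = -3*g^3 - 6*g^2 + 6*g - 1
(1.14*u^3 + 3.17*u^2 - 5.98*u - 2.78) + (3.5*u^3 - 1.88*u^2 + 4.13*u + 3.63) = 4.64*u^3 + 1.29*u^2 - 1.85*u + 0.85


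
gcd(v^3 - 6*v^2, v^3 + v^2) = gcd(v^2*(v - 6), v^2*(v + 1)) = v^2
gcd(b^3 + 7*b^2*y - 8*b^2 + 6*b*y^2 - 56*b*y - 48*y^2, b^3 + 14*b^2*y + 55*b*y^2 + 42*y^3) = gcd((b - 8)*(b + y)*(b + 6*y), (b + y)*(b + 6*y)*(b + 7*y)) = b^2 + 7*b*y + 6*y^2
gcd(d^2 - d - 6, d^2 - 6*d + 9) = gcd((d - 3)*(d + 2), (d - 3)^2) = d - 3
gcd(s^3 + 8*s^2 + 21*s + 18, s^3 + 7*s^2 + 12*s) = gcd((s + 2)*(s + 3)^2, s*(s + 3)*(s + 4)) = s + 3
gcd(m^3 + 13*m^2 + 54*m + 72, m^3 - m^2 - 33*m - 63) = m + 3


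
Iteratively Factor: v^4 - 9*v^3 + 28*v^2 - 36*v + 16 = (v - 4)*(v^3 - 5*v^2 + 8*v - 4) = (v - 4)*(v - 2)*(v^2 - 3*v + 2) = (v - 4)*(v - 2)*(v - 1)*(v - 2)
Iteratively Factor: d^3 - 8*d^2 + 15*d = (d - 3)*(d^2 - 5*d) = d*(d - 3)*(d - 5)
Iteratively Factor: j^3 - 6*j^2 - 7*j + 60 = (j + 3)*(j^2 - 9*j + 20) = (j - 4)*(j + 3)*(j - 5)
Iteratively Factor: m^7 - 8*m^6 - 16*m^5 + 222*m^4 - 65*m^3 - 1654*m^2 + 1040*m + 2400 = (m - 4)*(m^6 - 4*m^5 - 32*m^4 + 94*m^3 + 311*m^2 - 410*m - 600) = (m - 5)*(m - 4)*(m^5 + m^4 - 27*m^3 - 41*m^2 + 106*m + 120) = (m - 5)^2*(m - 4)*(m^4 + 6*m^3 + 3*m^2 - 26*m - 24) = (m - 5)^2*(m - 4)*(m + 1)*(m^3 + 5*m^2 - 2*m - 24) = (m - 5)^2*(m - 4)*(m - 2)*(m + 1)*(m^2 + 7*m + 12) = (m - 5)^2*(m - 4)*(m - 2)*(m + 1)*(m + 4)*(m + 3)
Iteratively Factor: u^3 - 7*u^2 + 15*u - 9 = (u - 3)*(u^2 - 4*u + 3) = (u - 3)*(u - 1)*(u - 3)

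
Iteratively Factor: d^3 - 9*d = (d - 3)*(d^2 + 3*d) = (d - 3)*(d + 3)*(d)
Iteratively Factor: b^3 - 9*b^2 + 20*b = (b - 5)*(b^2 - 4*b) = b*(b - 5)*(b - 4)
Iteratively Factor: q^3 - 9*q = (q - 3)*(q^2 + 3*q) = q*(q - 3)*(q + 3)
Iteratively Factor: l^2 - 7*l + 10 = (l - 5)*(l - 2)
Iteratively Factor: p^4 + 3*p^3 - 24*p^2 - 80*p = (p - 5)*(p^3 + 8*p^2 + 16*p) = (p - 5)*(p + 4)*(p^2 + 4*p) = p*(p - 5)*(p + 4)*(p + 4)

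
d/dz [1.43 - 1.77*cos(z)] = 1.77*sin(z)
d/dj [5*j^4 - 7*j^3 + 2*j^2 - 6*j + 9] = 20*j^3 - 21*j^2 + 4*j - 6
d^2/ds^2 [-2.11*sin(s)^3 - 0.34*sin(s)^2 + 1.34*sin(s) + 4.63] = 0.242500000000001*sin(s) - 4.7475*sin(3*s) - 0.68*cos(2*s)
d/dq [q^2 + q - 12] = 2*q + 1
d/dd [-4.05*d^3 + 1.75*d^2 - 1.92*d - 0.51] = -12.15*d^2 + 3.5*d - 1.92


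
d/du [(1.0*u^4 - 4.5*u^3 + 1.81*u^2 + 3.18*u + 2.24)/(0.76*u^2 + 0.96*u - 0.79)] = (1.52*u^5 - 0.54*u^4 - 11.8*u^3 + 9.9858*u^2 - 6.2646*u - 4.6626)/(0.5776*u^4 + 1.4592*u^3 - 0.2792*u^2 - 1.5168*u + 0.6241)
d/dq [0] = 0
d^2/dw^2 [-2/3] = 0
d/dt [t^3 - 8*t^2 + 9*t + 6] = 3*t^2 - 16*t + 9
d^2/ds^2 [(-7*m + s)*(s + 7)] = 2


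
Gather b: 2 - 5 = -3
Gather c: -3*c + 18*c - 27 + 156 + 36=15*c + 165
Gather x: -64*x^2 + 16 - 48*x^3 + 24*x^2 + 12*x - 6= -48*x^3 - 40*x^2 + 12*x + 10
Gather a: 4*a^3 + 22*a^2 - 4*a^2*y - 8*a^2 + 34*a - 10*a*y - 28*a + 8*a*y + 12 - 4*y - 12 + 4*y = 4*a^3 + a^2*(14 - 4*y) + a*(6 - 2*y)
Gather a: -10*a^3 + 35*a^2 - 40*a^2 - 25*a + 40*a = -10*a^3 - 5*a^2 + 15*a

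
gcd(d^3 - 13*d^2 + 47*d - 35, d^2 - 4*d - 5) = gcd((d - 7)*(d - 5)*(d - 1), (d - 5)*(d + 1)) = d - 5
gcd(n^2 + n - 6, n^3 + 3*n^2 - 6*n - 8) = n - 2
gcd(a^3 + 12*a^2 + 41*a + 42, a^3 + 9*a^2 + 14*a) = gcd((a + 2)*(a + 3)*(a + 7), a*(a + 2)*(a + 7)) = a^2 + 9*a + 14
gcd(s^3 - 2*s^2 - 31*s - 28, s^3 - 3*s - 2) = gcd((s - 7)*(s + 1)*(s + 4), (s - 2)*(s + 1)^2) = s + 1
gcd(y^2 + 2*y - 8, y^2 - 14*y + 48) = 1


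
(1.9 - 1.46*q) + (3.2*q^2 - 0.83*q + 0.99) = 3.2*q^2 - 2.29*q + 2.89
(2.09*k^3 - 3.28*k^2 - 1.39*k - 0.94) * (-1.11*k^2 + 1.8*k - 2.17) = -2.3199*k^5 + 7.4028*k^4 - 8.8964*k^3 + 5.659*k^2 + 1.3243*k + 2.0398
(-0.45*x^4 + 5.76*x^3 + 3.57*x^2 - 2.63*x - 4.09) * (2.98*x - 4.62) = -1.341*x^5 + 19.2438*x^4 - 15.9726*x^3 - 24.3308*x^2 - 0.0376000000000012*x + 18.8958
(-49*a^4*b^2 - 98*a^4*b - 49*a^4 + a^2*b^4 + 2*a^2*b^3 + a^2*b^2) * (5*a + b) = -245*a^5*b^2 - 490*a^5*b - 245*a^5 - 49*a^4*b^3 - 98*a^4*b^2 - 49*a^4*b + 5*a^3*b^4 + 10*a^3*b^3 + 5*a^3*b^2 + a^2*b^5 + 2*a^2*b^4 + a^2*b^3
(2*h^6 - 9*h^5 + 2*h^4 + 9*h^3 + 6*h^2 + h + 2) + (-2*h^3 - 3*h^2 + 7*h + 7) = 2*h^6 - 9*h^5 + 2*h^4 + 7*h^3 + 3*h^2 + 8*h + 9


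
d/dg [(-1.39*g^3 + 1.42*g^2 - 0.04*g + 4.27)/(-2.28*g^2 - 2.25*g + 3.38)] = (3.1692*g^4 + 6.255*g^3 - 17.3808*g^2 + 29.0704*g + 9.4723)/(5.1984*g^4 + 10.26*g^3 - 10.3503*g^2 - 15.21*g + 11.4244)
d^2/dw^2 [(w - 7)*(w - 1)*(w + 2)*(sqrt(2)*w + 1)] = 12*sqrt(2)*w^2 - 36*sqrt(2)*w + 6*w - 18*sqrt(2) - 12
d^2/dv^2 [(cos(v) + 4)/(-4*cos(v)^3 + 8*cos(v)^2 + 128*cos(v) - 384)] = (31*(1 - cos(v)^2)^2 + 2*cos(v)^5 + 235*cos(v)^3 + 676*cos(v)^2 + 412*cos(v) - 527)/(2*(cos(v) - 4)^4*(cos(v) + 6)^3)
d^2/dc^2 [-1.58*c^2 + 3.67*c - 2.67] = -3.16000000000000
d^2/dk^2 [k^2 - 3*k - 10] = 2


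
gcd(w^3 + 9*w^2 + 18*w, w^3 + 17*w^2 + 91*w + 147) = w + 3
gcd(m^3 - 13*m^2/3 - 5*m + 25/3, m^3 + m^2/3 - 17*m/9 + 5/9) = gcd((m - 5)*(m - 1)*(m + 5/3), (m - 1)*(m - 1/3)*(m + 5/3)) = m^2 + 2*m/3 - 5/3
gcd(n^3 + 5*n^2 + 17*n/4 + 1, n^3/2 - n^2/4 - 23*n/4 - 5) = 1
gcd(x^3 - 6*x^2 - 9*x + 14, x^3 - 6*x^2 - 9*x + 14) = x^3 - 6*x^2 - 9*x + 14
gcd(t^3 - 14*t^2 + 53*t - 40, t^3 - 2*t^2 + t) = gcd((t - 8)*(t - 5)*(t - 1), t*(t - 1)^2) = t - 1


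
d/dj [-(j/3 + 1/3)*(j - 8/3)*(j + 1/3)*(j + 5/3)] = -4*j^3/3 - j^2/3 + 98*j/27 + 169/81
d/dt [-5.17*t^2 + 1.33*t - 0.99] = 1.33 - 10.34*t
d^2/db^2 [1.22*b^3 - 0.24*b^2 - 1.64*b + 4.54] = 7.32*b - 0.48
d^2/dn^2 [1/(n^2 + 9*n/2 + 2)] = 4*(-4*n^2 - 18*n + (4*n + 9)^2 - 8)/(2*n^2 + 9*n + 4)^3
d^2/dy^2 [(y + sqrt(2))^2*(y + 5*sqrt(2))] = 6*y + 14*sqrt(2)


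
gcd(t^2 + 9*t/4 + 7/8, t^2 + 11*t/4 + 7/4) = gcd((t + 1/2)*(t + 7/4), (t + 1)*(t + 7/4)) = t + 7/4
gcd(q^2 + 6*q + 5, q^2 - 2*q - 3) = q + 1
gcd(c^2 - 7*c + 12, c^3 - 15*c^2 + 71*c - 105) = c - 3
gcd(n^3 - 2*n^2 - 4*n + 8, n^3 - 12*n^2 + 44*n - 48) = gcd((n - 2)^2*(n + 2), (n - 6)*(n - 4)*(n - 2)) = n - 2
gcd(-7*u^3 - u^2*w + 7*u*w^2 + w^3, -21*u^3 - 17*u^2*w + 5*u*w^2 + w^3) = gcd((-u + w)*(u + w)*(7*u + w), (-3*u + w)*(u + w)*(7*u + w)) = 7*u^2 + 8*u*w + w^2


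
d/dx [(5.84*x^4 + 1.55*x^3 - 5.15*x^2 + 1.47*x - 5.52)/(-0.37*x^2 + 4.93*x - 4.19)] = (-4.3216*x^5 + 85.8001*x^4 - 82.5954*x^3 - 44.3291*x^2 + 39.0722*x + 21.0543)/(0.1369*x^4 - 3.6482*x^3 + 27.4055*x^2 - 41.3134*x + 17.5561)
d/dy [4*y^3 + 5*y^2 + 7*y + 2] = 12*y^2 + 10*y + 7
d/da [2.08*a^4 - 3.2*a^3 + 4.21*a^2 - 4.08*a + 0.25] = 8.32*a^3 - 9.6*a^2 + 8.42*a - 4.08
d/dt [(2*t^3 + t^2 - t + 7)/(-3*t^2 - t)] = (-6*t^4 - 4*t^3 - 4*t^2 + 42*t + 7)/(t^2*(9*t^2 + 6*t + 1))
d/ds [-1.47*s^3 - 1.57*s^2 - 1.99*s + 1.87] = -4.41*s^2 - 3.14*s - 1.99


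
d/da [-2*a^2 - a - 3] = -4*a - 1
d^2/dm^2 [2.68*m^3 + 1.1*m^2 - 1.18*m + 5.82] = 16.08*m + 2.2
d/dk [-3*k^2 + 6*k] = 6 - 6*k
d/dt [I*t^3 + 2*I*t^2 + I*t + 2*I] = I*(3*t^2 + 4*t + 1)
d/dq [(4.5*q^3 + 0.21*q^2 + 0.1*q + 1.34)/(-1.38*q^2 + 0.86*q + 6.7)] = (-6.21*q^4 + 7.74*q^3 + 90.7686*q^2 + 6.5124*q - 0.4824)/(1.9044*q^4 - 2.3736*q^3 - 17.7524*q^2 + 11.524*q + 44.89)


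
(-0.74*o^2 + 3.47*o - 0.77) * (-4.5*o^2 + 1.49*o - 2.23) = 3.33*o^4 - 16.7176*o^3 + 10.2855*o^2 - 8.8854*o + 1.7171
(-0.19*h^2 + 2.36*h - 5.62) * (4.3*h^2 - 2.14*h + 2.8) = -0.817*h^4 + 10.5546*h^3 - 29.7484*h^2 + 18.6348*h - 15.736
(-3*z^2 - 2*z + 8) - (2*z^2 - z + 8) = -5*z^2 - z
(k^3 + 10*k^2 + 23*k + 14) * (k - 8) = k^4 + 2*k^3 - 57*k^2 - 170*k - 112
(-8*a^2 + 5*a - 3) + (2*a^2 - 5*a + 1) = -6*a^2 - 2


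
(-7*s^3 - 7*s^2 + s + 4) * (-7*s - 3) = 49*s^4 + 70*s^3 + 14*s^2 - 31*s - 12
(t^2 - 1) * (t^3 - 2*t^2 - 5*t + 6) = t^5 - 2*t^4 - 6*t^3 + 8*t^2 + 5*t - 6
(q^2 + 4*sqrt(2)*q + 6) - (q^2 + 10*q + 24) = -10*q + 4*sqrt(2)*q - 18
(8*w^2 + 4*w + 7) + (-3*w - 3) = 8*w^2 + w + 4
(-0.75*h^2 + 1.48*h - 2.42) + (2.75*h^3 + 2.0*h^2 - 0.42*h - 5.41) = 2.75*h^3 + 1.25*h^2 + 1.06*h - 7.83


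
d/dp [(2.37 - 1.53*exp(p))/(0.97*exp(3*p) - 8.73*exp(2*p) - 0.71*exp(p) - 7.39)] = (2.9682*exp(3*p) - 20.2536*exp(2*p) + 41.3802*exp(p) + 12.9894)*exp(p)/(0.9409*exp(6*p) - 16.9362*exp(5*p) + 74.8355*exp(4*p) - 1.94*exp(3*p) + 129.5335*exp(2*p) + 10.4938*exp(p) + 54.6121)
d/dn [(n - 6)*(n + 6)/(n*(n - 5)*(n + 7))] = (-n^4 + 73*n^2 + 144*n - 1260)/(n^2*(n^4 + 4*n^3 - 66*n^2 - 140*n + 1225))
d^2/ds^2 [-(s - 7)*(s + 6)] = -2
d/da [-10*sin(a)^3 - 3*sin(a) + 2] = 3*(5*cos(2*a) - 6)*cos(a)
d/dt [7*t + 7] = 7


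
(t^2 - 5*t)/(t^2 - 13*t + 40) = t/(t - 8)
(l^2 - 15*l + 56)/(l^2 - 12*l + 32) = (l - 7)/(l - 4)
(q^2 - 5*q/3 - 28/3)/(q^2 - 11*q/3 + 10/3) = (3*q^2 - 5*q - 28)/(3*q^2 - 11*q + 10)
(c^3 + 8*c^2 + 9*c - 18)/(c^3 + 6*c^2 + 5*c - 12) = (c + 6)/(c + 4)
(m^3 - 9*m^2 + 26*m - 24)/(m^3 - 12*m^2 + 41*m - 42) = (m - 4)/(m - 7)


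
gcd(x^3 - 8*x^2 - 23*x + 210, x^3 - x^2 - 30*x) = x^2 - x - 30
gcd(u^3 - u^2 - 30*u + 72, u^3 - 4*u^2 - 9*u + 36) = u^2 - 7*u + 12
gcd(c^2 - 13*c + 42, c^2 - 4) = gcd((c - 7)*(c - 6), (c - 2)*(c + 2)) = 1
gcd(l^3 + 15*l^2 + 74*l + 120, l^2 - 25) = l + 5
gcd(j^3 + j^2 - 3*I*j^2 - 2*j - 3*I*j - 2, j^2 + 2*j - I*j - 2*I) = j - I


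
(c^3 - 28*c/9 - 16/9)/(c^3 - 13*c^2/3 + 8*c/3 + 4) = (c + 4/3)/(c - 3)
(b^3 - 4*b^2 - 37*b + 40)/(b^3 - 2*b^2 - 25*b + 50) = (b^2 - 9*b + 8)/(b^2 - 7*b + 10)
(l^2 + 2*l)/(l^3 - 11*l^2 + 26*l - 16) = l*(l + 2)/(l^3 - 11*l^2 + 26*l - 16)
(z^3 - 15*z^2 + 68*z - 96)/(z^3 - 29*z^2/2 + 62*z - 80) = 2*(z - 3)/(2*z - 5)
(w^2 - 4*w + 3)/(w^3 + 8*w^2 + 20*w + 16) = (w^2 - 4*w + 3)/(w^3 + 8*w^2 + 20*w + 16)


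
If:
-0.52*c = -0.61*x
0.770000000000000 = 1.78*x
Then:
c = 0.51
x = 0.43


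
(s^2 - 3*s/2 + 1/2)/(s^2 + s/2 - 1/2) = (s - 1)/(s + 1)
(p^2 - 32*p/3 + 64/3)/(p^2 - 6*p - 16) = (p - 8/3)/(p + 2)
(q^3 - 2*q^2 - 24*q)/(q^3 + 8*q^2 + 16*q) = (q - 6)/(q + 4)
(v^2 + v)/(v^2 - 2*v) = (v + 1)/(v - 2)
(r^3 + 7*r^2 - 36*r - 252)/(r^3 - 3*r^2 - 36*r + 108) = (r + 7)/(r - 3)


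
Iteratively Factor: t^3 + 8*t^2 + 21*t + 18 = (t + 3)*(t^2 + 5*t + 6) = (t + 2)*(t + 3)*(t + 3)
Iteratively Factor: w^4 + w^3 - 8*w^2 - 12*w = (w + 2)*(w^3 - w^2 - 6*w) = (w + 2)^2*(w^2 - 3*w) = (w - 3)*(w + 2)^2*(w)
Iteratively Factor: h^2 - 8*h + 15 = (h - 3)*(h - 5)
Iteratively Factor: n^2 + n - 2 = (n + 2)*(n - 1)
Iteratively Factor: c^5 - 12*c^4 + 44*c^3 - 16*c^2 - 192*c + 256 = (c + 2)*(c^4 - 14*c^3 + 72*c^2 - 160*c + 128) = (c - 4)*(c + 2)*(c^3 - 10*c^2 + 32*c - 32) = (c - 4)*(c - 2)*(c + 2)*(c^2 - 8*c + 16) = (c - 4)^2*(c - 2)*(c + 2)*(c - 4)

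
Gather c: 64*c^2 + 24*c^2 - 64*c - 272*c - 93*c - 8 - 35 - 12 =88*c^2 - 429*c - 55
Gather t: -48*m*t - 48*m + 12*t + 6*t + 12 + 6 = -48*m + t*(18 - 48*m) + 18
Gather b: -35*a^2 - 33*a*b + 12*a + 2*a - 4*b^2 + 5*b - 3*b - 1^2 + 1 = -35*a^2 + 14*a - 4*b^2 + b*(2 - 33*a)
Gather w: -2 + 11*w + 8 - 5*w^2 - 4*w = -5*w^2 + 7*w + 6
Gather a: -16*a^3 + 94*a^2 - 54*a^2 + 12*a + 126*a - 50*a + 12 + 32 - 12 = -16*a^3 + 40*a^2 + 88*a + 32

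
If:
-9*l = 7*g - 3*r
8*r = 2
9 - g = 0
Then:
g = 9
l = -83/12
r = 1/4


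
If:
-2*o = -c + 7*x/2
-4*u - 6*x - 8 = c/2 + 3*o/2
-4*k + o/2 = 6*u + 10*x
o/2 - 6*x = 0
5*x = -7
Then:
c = -77/2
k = -2467/160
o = -84/5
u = 897/80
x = -7/5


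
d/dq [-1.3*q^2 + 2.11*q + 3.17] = 2.11 - 2.6*q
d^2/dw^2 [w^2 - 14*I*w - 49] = 2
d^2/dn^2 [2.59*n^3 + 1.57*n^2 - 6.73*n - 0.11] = 15.54*n + 3.14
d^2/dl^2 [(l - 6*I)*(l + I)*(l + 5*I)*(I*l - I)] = I*(12*l^2 - 6*l + 62)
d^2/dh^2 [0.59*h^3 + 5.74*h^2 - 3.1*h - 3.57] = 3.54*h + 11.48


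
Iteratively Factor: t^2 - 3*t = (t)*(t - 3)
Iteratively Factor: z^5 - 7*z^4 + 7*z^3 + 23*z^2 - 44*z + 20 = (z - 5)*(z^4 - 2*z^3 - 3*z^2 + 8*z - 4) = (z - 5)*(z - 1)*(z^3 - z^2 - 4*z + 4) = (z - 5)*(z - 1)*(z + 2)*(z^2 - 3*z + 2) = (z - 5)*(z - 1)^2*(z + 2)*(z - 2)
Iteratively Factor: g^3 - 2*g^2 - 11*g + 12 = (g - 1)*(g^2 - g - 12) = (g - 1)*(g + 3)*(g - 4)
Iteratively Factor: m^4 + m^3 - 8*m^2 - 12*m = (m)*(m^3 + m^2 - 8*m - 12) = m*(m + 2)*(m^2 - m - 6) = m*(m + 2)^2*(m - 3)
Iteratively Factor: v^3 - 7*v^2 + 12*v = (v)*(v^2 - 7*v + 12) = v*(v - 4)*(v - 3)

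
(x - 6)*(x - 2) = x^2 - 8*x + 12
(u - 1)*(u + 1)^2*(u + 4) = u^4 + 5*u^3 + 3*u^2 - 5*u - 4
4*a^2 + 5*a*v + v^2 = (a + v)*(4*a + v)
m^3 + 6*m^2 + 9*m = m*(m + 3)^2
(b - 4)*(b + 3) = b^2 - b - 12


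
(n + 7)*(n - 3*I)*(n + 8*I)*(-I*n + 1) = -I*n^4 + 6*n^3 - 7*I*n^3 + 42*n^2 - 19*I*n^2 + 24*n - 133*I*n + 168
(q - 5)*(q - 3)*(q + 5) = q^3 - 3*q^2 - 25*q + 75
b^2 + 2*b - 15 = (b - 3)*(b + 5)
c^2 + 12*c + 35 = (c + 5)*(c + 7)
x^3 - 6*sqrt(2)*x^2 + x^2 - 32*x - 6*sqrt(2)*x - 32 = (x + 1)*(x - 8*sqrt(2))*(x + 2*sqrt(2))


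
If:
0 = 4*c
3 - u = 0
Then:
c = 0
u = 3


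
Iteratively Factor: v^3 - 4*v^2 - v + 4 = (v - 4)*(v^2 - 1) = (v - 4)*(v - 1)*(v + 1)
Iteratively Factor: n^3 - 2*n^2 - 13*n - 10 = (n + 1)*(n^2 - 3*n - 10) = (n + 1)*(n + 2)*(n - 5)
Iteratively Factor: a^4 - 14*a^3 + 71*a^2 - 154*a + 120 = (a - 5)*(a^3 - 9*a^2 + 26*a - 24) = (a - 5)*(a - 3)*(a^2 - 6*a + 8) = (a - 5)*(a - 3)*(a - 2)*(a - 4)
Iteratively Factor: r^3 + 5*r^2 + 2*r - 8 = (r + 4)*(r^2 + r - 2) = (r + 2)*(r + 4)*(r - 1)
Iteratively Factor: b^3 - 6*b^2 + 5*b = (b - 5)*(b^2 - b) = (b - 5)*(b - 1)*(b)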